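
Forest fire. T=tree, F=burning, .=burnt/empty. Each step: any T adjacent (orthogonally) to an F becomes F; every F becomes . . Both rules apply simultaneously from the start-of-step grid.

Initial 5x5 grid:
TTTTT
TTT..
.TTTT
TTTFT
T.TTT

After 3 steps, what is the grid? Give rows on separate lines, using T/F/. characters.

Step 1: 4 trees catch fire, 1 burn out
  TTTTT
  TTT..
  .TTFT
  TTF.F
  T.TFT
Step 2: 5 trees catch fire, 4 burn out
  TTTTT
  TTT..
  .TF.F
  TF...
  T.F.F
Step 3: 3 trees catch fire, 5 burn out
  TTTTT
  TTF..
  .F...
  F....
  T....

TTTTT
TTF..
.F...
F....
T....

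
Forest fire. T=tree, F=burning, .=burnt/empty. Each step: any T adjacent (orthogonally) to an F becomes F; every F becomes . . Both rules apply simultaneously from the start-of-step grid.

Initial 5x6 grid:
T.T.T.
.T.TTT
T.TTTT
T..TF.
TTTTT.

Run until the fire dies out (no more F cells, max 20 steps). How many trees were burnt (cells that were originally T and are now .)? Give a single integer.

Answer: 16

Derivation:
Step 1: +3 fires, +1 burnt (F count now 3)
Step 2: +4 fires, +3 burnt (F count now 4)
Step 3: +5 fires, +4 burnt (F count now 5)
Step 4: +1 fires, +5 burnt (F count now 1)
Step 5: +1 fires, +1 burnt (F count now 1)
Step 6: +1 fires, +1 burnt (F count now 1)
Step 7: +1 fires, +1 burnt (F count now 1)
Step 8: +0 fires, +1 burnt (F count now 0)
Fire out after step 8
Initially T: 19, now '.': 27
Total burnt (originally-T cells now '.'): 16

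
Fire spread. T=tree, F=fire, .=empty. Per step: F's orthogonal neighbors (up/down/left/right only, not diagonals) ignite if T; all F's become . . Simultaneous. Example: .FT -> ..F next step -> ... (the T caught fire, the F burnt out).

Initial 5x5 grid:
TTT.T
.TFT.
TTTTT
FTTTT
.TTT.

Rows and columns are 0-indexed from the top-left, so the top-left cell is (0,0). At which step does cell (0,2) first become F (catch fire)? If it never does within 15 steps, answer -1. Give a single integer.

Step 1: cell (0,2)='F' (+6 fires, +2 burnt)
  -> target ignites at step 1
Step 2: cell (0,2)='.' (+5 fires, +6 burnt)
Step 3: cell (0,2)='.' (+4 fires, +5 burnt)
Step 4: cell (0,2)='.' (+2 fires, +4 burnt)
Step 5: cell (0,2)='.' (+0 fires, +2 burnt)
  fire out at step 5

1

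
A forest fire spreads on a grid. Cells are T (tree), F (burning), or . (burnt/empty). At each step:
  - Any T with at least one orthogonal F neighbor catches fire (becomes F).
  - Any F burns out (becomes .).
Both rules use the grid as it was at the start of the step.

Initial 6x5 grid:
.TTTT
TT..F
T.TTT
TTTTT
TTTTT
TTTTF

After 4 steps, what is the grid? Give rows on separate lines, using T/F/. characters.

Step 1: 4 trees catch fire, 2 burn out
  .TTTF
  TT...
  T.TTF
  TTTTT
  TTTTF
  TTTF.
Step 2: 5 trees catch fire, 4 burn out
  .TTF.
  TT...
  T.TF.
  TTTTF
  TTTF.
  TTF..
Step 3: 5 trees catch fire, 5 burn out
  .TF..
  TT...
  T.F..
  TTTF.
  TTF..
  TF...
Step 4: 4 trees catch fire, 5 burn out
  .F...
  TT...
  T....
  TTF..
  TF...
  F....

.F...
TT...
T....
TTF..
TF...
F....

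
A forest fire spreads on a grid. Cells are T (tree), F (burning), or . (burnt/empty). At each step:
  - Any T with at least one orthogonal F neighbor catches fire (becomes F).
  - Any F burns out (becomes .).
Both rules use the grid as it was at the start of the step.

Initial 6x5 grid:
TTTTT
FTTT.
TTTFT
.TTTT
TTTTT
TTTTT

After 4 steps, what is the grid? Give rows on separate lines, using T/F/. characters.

Step 1: 7 trees catch fire, 2 burn out
  FTTTT
  .FTF.
  FTF.F
  .TTFT
  TTTTT
  TTTTT
Step 2: 7 trees catch fire, 7 burn out
  .FTFT
  ..F..
  .F...
  .TF.F
  TTTFT
  TTTTT
Step 3: 6 trees catch fire, 7 burn out
  ..F.F
  .....
  .....
  .F...
  TTF.F
  TTTFT
Step 4: 3 trees catch fire, 6 burn out
  .....
  .....
  .....
  .....
  TF...
  TTF.F

.....
.....
.....
.....
TF...
TTF.F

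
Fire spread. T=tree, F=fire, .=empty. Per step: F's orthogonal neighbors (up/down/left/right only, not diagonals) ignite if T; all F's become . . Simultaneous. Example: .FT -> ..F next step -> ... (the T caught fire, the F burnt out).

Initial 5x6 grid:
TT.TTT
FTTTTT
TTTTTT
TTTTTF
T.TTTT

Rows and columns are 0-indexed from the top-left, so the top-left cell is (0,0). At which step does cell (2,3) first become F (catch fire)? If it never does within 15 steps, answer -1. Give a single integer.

Step 1: cell (2,3)='T' (+6 fires, +2 burnt)
Step 2: cell (2,3)='T' (+8 fires, +6 burnt)
Step 3: cell (2,3)='F' (+9 fires, +8 burnt)
  -> target ignites at step 3
Step 4: cell (2,3)='.' (+3 fires, +9 burnt)
Step 5: cell (2,3)='.' (+0 fires, +3 burnt)
  fire out at step 5

3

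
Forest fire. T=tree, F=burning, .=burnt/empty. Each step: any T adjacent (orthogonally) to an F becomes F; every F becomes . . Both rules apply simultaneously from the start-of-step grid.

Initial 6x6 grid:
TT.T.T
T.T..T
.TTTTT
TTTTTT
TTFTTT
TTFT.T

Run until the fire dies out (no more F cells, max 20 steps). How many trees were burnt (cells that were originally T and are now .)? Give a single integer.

Answer: 23

Derivation:
Step 1: +5 fires, +2 burnt (F count now 5)
Step 2: +6 fires, +5 burnt (F count now 6)
Step 3: +6 fires, +6 burnt (F count now 6)
Step 4: +3 fires, +6 burnt (F count now 3)
Step 5: +1 fires, +3 burnt (F count now 1)
Step 6: +1 fires, +1 burnt (F count now 1)
Step 7: +1 fires, +1 burnt (F count now 1)
Step 8: +0 fires, +1 burnt (F count now 0)
Fire out after step 8
Initially T: 27, now '.': 32
Total burnt (originally-T cells now '.'): 23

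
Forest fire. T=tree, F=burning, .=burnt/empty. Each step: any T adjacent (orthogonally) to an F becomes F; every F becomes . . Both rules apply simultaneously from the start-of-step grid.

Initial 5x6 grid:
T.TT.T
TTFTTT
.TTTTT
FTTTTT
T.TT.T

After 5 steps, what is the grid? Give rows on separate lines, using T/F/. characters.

Step 1: 6 trees catch fire, 2 burn out
  T.FT.T
  TF.FTT
  .TFTTT
  .FTTTT
  F.TT.T
Step 2: 6 trees catch fire, 6 burn out
  T..F.T
  F...FT
  .F.FTT
  ..FTTT
  ..TT.T
Step 3: 5 trees catch fire, 6 burn out
  F....T
  .....F
  ....FT
  ...FTT
  ..FT.T
Step 4: 4 trees catch fire, 5 burn out
  .....F
  ......
  .....F
  ....FT
  ...F.T
Step 5: 1 trees catch fire, 4 burn out
  ......
  ......
  ......
  .....F
  .....T

......
......
......
.....F
.....T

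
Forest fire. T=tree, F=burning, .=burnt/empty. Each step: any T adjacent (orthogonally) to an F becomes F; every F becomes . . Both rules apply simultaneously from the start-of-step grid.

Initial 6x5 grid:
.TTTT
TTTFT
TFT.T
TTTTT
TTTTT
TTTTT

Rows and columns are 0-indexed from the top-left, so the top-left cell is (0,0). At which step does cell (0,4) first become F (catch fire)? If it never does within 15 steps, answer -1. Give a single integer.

Step 1: cell (0,4)='T' (+7 fires, +2 burnt)
Step 2: cell (0,4)='F' (+8 fires, +7 burnt)
  -> target ignites at step 2
Step 3: cell (0,4)='.' (+5 fires, +8 burnt)
Step 4: cell (0,4)='.' (+4 fires, +5 burnt)
Step 5: cell (0,4)='.' (+2 fires, +4 burnt)
Step 6: cell (0,4)='.' (+0 fires, +2 burnt)
  fire out at step 6

2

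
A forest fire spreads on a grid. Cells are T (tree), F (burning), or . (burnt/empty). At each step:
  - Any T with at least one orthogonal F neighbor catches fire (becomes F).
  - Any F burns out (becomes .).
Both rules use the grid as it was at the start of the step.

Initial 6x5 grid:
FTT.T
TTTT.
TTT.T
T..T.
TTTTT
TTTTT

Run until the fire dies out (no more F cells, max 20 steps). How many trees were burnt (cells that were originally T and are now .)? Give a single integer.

Step 1: +2 fires, +1 burnt (F count now 2)
Step 2: +3 fires, +2 burnt (F count now 3)
Step 3: +3 fires, +3 burnt (F count now 3)
Step 4: +3 fires, +3 burnt (F count now 3)
Step 5: +2 fires, +3 burnt (F count now 2)
Step 6: +2 fires, +2 burnt (F count now 2)
Step 7: +2 fires, +2 burnt (F count now 2)
Step 8: +3 fires, +2 burnt (F count now 3)
Step 9: +1 fires, +3 burnt (F count now 1)
Step 10: +0 fires, +1 burnt (F count now 0)
Fire out after step 10
Initially T: 23, now '.': 28
Total burnt (originally-T cells now '.'): 21

Answer: 21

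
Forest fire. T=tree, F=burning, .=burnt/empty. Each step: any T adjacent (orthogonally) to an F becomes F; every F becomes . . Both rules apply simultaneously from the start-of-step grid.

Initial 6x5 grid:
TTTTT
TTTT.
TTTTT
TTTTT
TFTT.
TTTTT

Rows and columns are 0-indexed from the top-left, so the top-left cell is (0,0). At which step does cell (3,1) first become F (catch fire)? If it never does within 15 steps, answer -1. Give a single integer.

Step 1: cell (3,1)='F' (+4 fires, +1 burnt)
  -> target ignites at step 1
Step 2: cell (3,1)='.' (+6 fires, +4 burnt)
Step 3: cell (3,1)='.' (+5 fires, +6 burnt)
Step 4: cell (3,1)='.' (+6 fires, +5 burnt)
Step 5: cell (3,1)='.' (+4 fires, +6 burnt)
Step 6: cell (3,1)='.' (+1 fires, +4 burnt)
Step 7: cell (3,1)='.' (+1 fires, +1 burnt)
Step 8: cell (3,1)='.' (+0 fires, +1 burnt)
  fire out at step 8

1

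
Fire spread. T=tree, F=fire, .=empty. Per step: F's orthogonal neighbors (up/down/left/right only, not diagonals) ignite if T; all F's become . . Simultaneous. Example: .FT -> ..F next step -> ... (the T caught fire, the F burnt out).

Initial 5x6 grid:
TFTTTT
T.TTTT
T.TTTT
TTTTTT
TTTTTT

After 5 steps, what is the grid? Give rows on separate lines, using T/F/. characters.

Step 1: 2 trees catch fire, 1 burn out
  F.FTTT
  T.TTTT
  T.TTTT
  TTTTTT
  TTTTTT
Step 2: 3 trees catch fire, 2 burn out
  ...FTT
  F.FTTT
  T.TTTT
  TTTTTT
  TTTTTT
Step 3: 4 trees catch fire, 3 burn out
  ....FT
  ...FTT
  F.FTTT
  TTTTTT
  TTTTTT
Step 4: 5 trees catch fire, 4 burn out
  .....F
  ....FT
  ...FTT
  FTFTTT
  TTTTTT
Step 5: 6 trees catch fire, 5 burn out
  ......
  .....F
  ....FT
  .F.FTT
  FTFTTT

......
.....F
....FT
.F.FTT
FTFTTT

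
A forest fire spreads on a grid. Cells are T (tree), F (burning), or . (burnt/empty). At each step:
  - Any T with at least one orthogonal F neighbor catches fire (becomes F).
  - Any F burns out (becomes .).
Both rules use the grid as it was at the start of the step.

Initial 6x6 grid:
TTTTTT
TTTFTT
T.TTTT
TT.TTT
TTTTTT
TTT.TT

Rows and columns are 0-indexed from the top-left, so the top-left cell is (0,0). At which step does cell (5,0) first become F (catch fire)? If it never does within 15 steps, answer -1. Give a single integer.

Step 1: cell (5,0)='T' (+4 fires, +1 burnt)
Step 2: cell (5,0)='T' (+7 fires, +4 burnt)
Step 3: cell (5,0)='T' (+6 fires, +7 burnt)
Step 4: cell (5,0)='T' (+5 fires, +6 burnt)
Step 5: cell (5,0)='T' (+5 fires, +5 burnt)
Step 6: cell (5,0)='T' (+4 fires, +5 burnt)
Step 7: cell (5,0)='F' (+1 fires, +4 burnt)
  -> target ignites at step 7
Step 8: cell (5,0)='.' (+0 fires, +1 burnt)
  fire out at step 8

7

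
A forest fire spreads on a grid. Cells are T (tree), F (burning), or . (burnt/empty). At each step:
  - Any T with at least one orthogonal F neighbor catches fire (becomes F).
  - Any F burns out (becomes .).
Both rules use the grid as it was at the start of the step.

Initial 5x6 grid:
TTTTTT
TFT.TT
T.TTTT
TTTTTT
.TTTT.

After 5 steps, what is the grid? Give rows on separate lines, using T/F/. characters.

Step 1: 3 trees catch fire, 1 burn out
  TFTTTT
  F.F.TT
  T.TTTT
  TTTTTT
  .TTTT.
Step 2: 4 trees catch fire, 3 burn out
  F.FTTT
  ....TT
  F.FTTT
  TTTTTT
  .TTTT.
Step 3: 4 trees catch fire, 4 burn out
  ...FTT
  ....TT
  ...FTT
  FTFTTT
  .TTTT.
Step 4: 5 trees catch fire, 4 burn out
  ....FT
  ....TT
  ....FT
  .F.FTT
  .TFTT.
Step 5: 6 trees catch fire, 5 burn out
  .....F
  ....FT
  .....F
  ....FT
  .F.FT.

.....F
....FT
.....F
....FT
.F.FT.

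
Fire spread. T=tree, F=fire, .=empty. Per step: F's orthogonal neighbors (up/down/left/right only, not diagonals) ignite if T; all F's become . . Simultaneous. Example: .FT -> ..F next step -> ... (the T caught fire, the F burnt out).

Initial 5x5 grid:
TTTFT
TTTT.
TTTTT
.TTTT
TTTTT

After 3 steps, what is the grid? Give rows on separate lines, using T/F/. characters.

Step 1: 3 trees catch fire, 1 burn out
  TTF.F
  TTTF.
  TTTTT
  .TTTT
  TTTTT
Step 2: 3 trees catch fire, 3 burn out
  TF...
  TTF..
  TTTFT
  .TTTT
  TTTTT
Step 3: 5 trees catch fire, 3 burn out
  F....
  TF...
  TTF.F
  .TTFT
  TTTTT

F....
TF...
TTF.F
.TTFT
TTTTT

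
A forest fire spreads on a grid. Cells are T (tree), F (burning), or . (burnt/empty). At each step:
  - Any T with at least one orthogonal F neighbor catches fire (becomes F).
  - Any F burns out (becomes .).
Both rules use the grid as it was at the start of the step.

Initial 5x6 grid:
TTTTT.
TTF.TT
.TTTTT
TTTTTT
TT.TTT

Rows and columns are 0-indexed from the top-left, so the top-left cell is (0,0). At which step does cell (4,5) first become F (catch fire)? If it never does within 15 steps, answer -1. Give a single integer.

Step 1: cell (4,5)='T' (+3 fires, +1 burnt)
Step 2: cell (4,5)='T' (+6 fires, +3 burnt)
Step 3: cell (4,5)='T' (+5 fires, +6 burnt)
Step 4: cell (4,5)='T' (+6 fires, +5 burnt)
Step 5: cell (4,5)='T' (+4 fires, +6 burnt)
Step 6: cell (4,5)='F' (+1 fires, +4 burnt)
  -> target ignites at step 6
Step 7: cell (4,5)='.' (+0 fires, +1 burnt)
  fire out at step 7

6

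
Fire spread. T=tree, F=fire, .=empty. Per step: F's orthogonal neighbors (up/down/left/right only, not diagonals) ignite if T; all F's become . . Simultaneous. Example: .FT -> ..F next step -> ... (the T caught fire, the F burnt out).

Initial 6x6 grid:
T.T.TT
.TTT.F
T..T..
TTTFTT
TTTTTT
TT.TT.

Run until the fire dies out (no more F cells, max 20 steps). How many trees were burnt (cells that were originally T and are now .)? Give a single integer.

Answer: 23

Derivation:
Step 1: +5 fires, +2 burnt (F count now 5)
Step 2: +7 fires, +5 burnt (F count now 7)
Step 3: +5 fires, +7 burnt (F count now 5)
Step 4: +5 fires, +5 burnt (F count now 5)
Step 5: +1 fires, +5 burnt (F count now 1)
Step 6: +0 fires, +1 burnt (F count now 0)
Fire out after step 6
Initially T: 24, now '.': 35
Total burnt (originally-T cells now '.'): 23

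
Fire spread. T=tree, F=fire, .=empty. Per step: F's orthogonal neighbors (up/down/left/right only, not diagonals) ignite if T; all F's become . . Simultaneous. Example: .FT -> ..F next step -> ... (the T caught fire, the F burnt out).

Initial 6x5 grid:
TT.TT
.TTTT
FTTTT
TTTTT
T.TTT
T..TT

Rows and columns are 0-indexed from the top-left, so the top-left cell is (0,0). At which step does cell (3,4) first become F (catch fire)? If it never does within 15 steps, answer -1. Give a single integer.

Step 1: cell (3,4)='T' (+2 fires, +1 burnt)
Step 2: cell (3,4)='T' (+4 fires, +2 burnt)
Step 3: cell (3,4)='T' (+5 fires, +4 burnt)
Step 4: cell (3,4)='T' (+5 fires, +5 burnt)
Step 5: cell (3,4)='F' (+4 fires, +5 burnt)
  -> target ignites at step 5
Step 6: cell (3,4)='.' (+3 fires, +4 burnt)
Step 7: cell (3,4)='.' (+1 fires, +3 burnt)
Step 8: cell (3,4)='.' (+0 fires, +1 burnt)
  fire out at step 8

5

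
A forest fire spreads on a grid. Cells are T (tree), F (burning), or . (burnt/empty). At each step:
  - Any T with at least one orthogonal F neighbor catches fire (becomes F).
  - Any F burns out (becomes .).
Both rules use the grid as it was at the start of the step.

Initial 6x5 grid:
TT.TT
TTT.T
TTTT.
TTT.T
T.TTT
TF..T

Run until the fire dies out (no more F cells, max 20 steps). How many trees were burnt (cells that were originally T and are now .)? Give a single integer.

Step 1: +1 fires, +1 burnt (F count now 1)
Step 2: +1 fires, +1 burnt (F count now 1)
Step 3: +1 fires, +1 burnt (F count now 1)
Step 4: +2 fires, +1 burnt (F count now 2)
Step 5: +3 fires, +2 burnt (F count now 3)
Step 6: +4 fires, +3 burnt (F count now 4)
Step 7: +4 fires, +4 burnt (F count now 4)
Step 8: +1 fires, +4 burnt (F count now 1)
Step 9: +2 fires, +1 burnt (F count now 2)
Step 10: +0 fires, +2 burnt (F count now 0)
Fire out after step 10
Initially T: 22, now '.': 27
Total burnt (originally-T cells now '.'): 19

Answer: 19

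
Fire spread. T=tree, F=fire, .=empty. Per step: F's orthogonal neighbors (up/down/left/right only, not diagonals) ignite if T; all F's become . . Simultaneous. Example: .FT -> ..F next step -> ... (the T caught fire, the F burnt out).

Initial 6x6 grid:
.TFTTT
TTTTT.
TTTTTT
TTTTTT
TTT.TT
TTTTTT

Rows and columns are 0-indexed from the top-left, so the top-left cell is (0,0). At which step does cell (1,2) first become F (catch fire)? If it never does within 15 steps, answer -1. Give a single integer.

Step 1: cell (1,2)='F' (+3 fires, +1 burnt)
  -> target ignites at step 1
Step 2: cell (1,2)='.' (+4 fires, +3 burnt)
Step 3: cell (1,2)='.' (+6 fires, +4 burnt)
Step 4: cell (1,2)='.' (+5 fires, +6 burnt)
Step 5: cell (1,2)='.' (+5 fires, +5 burnt)
Step 6: cell (1,2)='.' (+5 fires, +5 burnt)
Step 7: cell (1,2)='.' (+3 fires, +5 burnt)
Step 8: cell (1,2)='.' (+1 fires, +3 burnt)
Step 9: cell (1,2)='.' (+0 fires, +1 burnt)
  fire out at step 9

1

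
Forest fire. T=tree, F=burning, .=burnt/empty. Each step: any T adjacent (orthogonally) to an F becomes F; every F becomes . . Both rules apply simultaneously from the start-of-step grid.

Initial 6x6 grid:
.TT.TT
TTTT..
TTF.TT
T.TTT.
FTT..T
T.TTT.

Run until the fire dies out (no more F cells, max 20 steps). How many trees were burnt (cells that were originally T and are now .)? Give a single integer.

Step 1: +6 fires, +2 burnt (F count now 6)
Step 2: +6 fires, +6 burnt (F count now 6)
Step 3: +4 fires, +6 burnt (F count now 4)
Step 4: +2 fires, +4 burnt (F count now 2)
Step 5: +2 fires, +2 burnt (F count now 2)
Step 6: +0 fires, +2 burnt (F count now 0)
Fire out after step 6
Initially T: 23, now '.': 33
Total burnt (originally-T cells now '.'): 20

Answer: 20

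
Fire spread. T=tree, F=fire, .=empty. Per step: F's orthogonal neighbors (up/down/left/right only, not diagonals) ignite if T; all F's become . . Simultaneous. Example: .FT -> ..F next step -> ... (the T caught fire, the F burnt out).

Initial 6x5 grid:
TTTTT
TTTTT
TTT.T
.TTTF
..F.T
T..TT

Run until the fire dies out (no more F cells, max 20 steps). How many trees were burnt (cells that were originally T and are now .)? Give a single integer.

Answer: 20

Derivation:
Step 1: +4 fires, +2 burnt (F count now 4)
Step 2: +4 fires, +4 burnt (F count now 4)
Step 3: +5 fires, +4 burnt (F count now 5)
Step 4: +4 fires, +5 burnt (F count now 4)
Step 5: +2 fires, +4 burnt (F count now 2)
Step 6: +1 fires, +2 burnt (F count now 1)
Step 7: +0 fires, +1 burnt (F count now 0)
Fire out after step 7
Initially T: 21, now '.': 29
Total burnt (originally-T cells now '.'): 20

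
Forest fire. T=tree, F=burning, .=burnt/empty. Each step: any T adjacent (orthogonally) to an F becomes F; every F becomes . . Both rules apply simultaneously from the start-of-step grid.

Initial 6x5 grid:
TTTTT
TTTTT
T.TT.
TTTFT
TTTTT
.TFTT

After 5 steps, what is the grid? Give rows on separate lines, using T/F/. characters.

Step 1: 7 trees catch fire, 2 burn out
  TTTTT
  TTTTT
  T.TF.
  TTF.F
  TTFFT
  .F.FT
Step 2: 6 trees catch fire, 7 burn out
  TTTTT
  TTTFT
  T.F..
  TF...
  TF..F
  ....F
Step 3: 5 trees catch fire, 6 burn out
  TTTFT
  TTF.F
  T....
  F....
  F....
  .....
Step 4: 4 trees catch fire, 5 burn out
  TTF.F
  TF...
  F....
  .....
  .....
  .....
Step 5: 2 trees catch fire, 4 burn out
  TF...
  F....
  .....
  .....
  .....
  .....

TF...
F....
.....
.....
.....
.....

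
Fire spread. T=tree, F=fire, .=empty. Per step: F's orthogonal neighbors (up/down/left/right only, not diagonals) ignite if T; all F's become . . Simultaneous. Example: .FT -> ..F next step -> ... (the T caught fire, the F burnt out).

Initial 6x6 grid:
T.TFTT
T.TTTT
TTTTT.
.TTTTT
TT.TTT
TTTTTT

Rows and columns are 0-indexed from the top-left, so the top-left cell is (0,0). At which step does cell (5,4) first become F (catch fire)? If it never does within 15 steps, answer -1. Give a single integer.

Step 1: cell (5,4)='T' (+3 fires, +1 burnt)
Step 2: cell (5,4)='T' (+4 fires, +3 burnt)
Step 3: cell (5,4)='T' (+4 fires, +4 burnt)
Step 4: cell (5,4)='T' (+4 fires, +4 burnt)
Step 5: cell (5,4)='T' (+5 fires, +4 burnt)
Step 6: cell (5,4)='F' (+5 fires, +5 burnt)
  -> target ignites at step 6
Step 7: cell (5,4)='.' (+4 fires, +5 burnt)
Step 8: cell (5,4)='.' (+1 fires, +4 burnt)
Step 9: cell (5,4)='.' (+0 fires, +1 burnt)
  fire out at step 9

6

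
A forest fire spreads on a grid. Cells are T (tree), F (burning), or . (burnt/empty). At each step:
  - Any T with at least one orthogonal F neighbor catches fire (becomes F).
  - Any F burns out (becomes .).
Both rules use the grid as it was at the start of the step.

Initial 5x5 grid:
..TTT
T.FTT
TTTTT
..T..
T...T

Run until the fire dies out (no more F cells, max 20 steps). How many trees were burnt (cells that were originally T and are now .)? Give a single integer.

Answer: 12

Derivation:
Step 1: +3 fires, +1 burnt (F count now 3)
Step 2: +5 fires, +3 burnt (F count now 5)
Step 3: +3 fires, +5 burnt (F count now 3)
Step 4: +1 fires, +3 burnt (F count now 1)
Step 5: +0 fires, +1 burnt (F count now 0)
Fire out after step 5
Initially T: 14, now '.': 23
Total burnt (originally-T cells now '.'): 12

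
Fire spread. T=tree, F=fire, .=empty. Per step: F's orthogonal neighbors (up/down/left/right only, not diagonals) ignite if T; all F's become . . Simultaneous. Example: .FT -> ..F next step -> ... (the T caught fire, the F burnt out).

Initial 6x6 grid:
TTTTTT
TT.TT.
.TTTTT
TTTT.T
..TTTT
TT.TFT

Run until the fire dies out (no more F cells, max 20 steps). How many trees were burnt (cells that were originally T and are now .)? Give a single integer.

Step 1: +3 fires, +1 burnt (F count now 3)
Step 2: +2 fires, +3 burnt (F count now 2)
Step 3: +3 fires, +2 burnt (F count now 3)
Step 4: +3 fires, +3 burnt (F count now 3)
Step 5: +4 fires, +3 burnt (F count now 4)
Step 6: +4 fires, +4 burnt (F count now 4)
Step 7: +3 fires, +4 burnt (F count now 3)
Step 8: +3 fires, +3 burnt (F count now 3)
Step 9: +1 fires, +3 burnt (F count now 1)
Step 10: +0 fires, +1 burnt (F count now 0)
Fire out after step 10
Initially T: 28, now '.': 34
Total burnt (originally-T cells now '.'): 26

Answer: 26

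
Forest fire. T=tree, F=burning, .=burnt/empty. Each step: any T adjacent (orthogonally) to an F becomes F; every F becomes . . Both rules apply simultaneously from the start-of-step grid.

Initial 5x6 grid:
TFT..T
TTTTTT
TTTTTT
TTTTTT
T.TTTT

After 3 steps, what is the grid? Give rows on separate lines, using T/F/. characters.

Step 1: 3 trees catch fire, 1 burn out
  F.F..T
  TFTTTT
  TTTTTT
  TTTTTT
  T.TTTT
Step 2: 3 trees catch fire, 3 burn out
  .....T
  F.FTTT
  TFTTTT
  TTTTTT
  T.TTTT
Step 3: 4 trees catch fire, 3 burn out
  .....T
  ...FTT
  F.FTTT
  TFTTTT
  T.TTTT

.....T
...FTT
F.FTTT
TFTTTT
T.TTTT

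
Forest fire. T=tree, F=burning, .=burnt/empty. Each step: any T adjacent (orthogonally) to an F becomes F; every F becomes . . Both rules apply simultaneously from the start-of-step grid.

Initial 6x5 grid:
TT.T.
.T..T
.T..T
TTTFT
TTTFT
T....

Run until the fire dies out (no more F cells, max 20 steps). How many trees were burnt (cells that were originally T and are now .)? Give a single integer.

Answer: 15

Derivation:
Step 1: +4 fires, +2 burnt (F count now 4)
Step 2: +3 fires, +4 burnt (F count now 3)
Step 3: +4 fires, +3 burnt (F count now 4)
Step 4: +2 fires, +4 burnt (F count now 2)
Step 5: +1 fires, +2 burnt (F count now 1)
Step 6: +1 fires, +1 burnt (F count now 1)
Step 7: +0 fires, +1 burnt (F count now 0)
Fire out after step 7
Initially T: 16, now '.': 29
Total burnt (originally-T cells now '.'): 15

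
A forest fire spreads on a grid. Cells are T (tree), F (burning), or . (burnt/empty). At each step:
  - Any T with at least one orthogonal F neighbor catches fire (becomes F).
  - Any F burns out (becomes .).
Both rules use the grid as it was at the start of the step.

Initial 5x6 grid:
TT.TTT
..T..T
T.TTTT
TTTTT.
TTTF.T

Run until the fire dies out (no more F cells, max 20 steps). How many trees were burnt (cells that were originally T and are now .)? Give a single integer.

Step 1: +2 fires, +1 burnt (F count now 2)
Step 2: +4 fires, +2 burnt (F count now 4)
Step 3: +4 fires, +4 burnt (F count now 4)
Step 4: +3 fires, +4 burnt (F count now 3)
Step 5: +2 fires, +3 burnt (F count now 2)
Step 6: +1 fires, +2 burnt (F count now 1)
Step 7: +1 fires, +1 burnt (F count now 1)
Step 8: +1 fires, +1 burnt (F count now 1)
Step 9: +0 fires, +1 burnt (F count now 0)
Fire out after step 9
Initially T: 21, now '.': 27
Total burnt (originally-T cells now '.'): 18

Answer: 18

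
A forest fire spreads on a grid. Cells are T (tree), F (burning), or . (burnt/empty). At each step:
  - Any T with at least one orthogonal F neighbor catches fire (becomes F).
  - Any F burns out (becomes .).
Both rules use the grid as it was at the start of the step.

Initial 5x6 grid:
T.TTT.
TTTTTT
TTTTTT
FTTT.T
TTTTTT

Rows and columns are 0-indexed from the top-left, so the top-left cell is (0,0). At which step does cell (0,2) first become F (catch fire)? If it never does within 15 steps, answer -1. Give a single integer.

Step 1: cell (0,2)='T' (+3 fires, +1 burnt)
Step 2: cell (0,2)='T' (+4 fires, +3 burnt)
Step 3: cell (0,2)='T' (+5 fires, +4 burnt)
Step 4: cell (0,2)='T' (+3 fires, +5 burnt)
Step 5: cell (0,2)='F' (+4 fires, +3 burnt)
  -> target ignites at step 5
Step 6: cell (0,2)='.' (+4 fires, +4 burnt)
Step 7: cell (0,2)='.' (+3 fires, +4 burnt)
Step 8: cell (0,2)='.' (+0 fires, +3 burnt)
  fire out at step 8

5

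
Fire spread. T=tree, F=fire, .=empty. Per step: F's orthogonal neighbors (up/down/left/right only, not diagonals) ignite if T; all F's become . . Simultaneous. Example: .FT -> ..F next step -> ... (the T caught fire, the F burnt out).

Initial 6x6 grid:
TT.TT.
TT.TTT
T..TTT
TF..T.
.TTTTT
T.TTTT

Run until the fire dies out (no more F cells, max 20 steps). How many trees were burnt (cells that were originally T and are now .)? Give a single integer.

Step 1: +2 fires, +1 burnt (F count now 2)
Step 2: +2 fires, +2 burnt (F count now 2)
Step 3: +3 fires, +2 burnt (F count now 3)
Step 4: +4 fires, +3 burnt (F count now 4)
Step 5: +4 fires, +4 burnt (F count now 4)
Step 6: +2 fires, +4 burnt (F count now 2)
Step 7: +3 fires, +2 burnt (F count now 3)
Step 8: +3 fires, +3 burnt (F count now 3)
Step 9: +1 fires, +3 burnt (F count now 1)
Step 10: +0 fires, +1 burnt (F count now 0)
Fire out after step 10
Initially T: 25, now '.': 35
Total burnt (originally-T cells now '.'): 24

Answer: 24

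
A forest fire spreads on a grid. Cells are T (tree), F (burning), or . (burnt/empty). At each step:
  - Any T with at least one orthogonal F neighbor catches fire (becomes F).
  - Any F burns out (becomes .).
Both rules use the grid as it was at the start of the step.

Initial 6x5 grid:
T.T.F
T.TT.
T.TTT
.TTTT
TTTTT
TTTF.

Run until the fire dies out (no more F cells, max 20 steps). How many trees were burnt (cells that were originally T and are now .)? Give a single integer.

Answer: 18

Derivation:
Step 1: +2 fires, +2 burnt (F count now 2)
Step 2: +4 fires, +2 burnt (F count now 4)
Step 3: +5 fires, +4 burnt (F count now 5)
Step 4: +5 fires, +5 burnt (F count now 5)
Step 5: +1 fires, +5 burnt (F count now 1)
Step 6: +1 fires, +1 burnt (F count now 1)
Step 7: +0 fires, +1 burnt (F count now 0)
Fire out after step 7
Initially T: 21, now '.': 27
Total burnt (originally-T cells now '.'): 18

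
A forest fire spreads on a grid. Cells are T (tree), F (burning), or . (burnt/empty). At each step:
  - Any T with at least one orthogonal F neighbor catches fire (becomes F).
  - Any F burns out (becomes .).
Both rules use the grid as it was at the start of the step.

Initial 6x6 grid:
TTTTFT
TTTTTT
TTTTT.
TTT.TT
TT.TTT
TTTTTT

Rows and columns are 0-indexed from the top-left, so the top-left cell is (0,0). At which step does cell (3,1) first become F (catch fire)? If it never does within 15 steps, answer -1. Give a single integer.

Step 1: cell (3,1)='T' (+3 fires, +1 burnt)
Step 2: cell (3,1)='T' (+4 fires, +3 burnt)
Step 3: cell (3,1)='T' (+4 fires, +4 burnt)
Step 4: cell (3,1)='T' (+5 fires, +4 burnt)
Step 5: cell (3,1)='T' (+6 fires, +5 burnt)
Step 6: cell (3,1)='F' (+4 fires, +6 burnt)
  -> target ignites at step 6
Step 7: cell (3,1)='.' (+3 fires, +4 burnt)
Step 8: cell (3,1)='.' (+2 fires, +3 burnt)
Step 9: cell (3,1)='.' (+1 fires, +2 burnt)
Step 10: cell (3,1)='.' (+0 fires, +1 burnt)
  fire out at step 10

6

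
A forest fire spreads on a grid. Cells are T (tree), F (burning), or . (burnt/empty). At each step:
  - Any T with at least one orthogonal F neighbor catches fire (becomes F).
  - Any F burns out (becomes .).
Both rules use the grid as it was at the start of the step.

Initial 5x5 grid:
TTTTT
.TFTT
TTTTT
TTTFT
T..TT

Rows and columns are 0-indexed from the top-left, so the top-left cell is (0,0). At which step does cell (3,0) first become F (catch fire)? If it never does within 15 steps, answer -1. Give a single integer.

Step 1: cell (3,0)='T' (+8 fires, +2 burnt)
Step 2: cell (3,0)='T' (+7 fires, +8 burnt)
Step 3: cell (3,0)='F' (+4 fires, +7 burnt)
  -> target ignites at step 3
Step 4: cell (3,0)='.' (+1 fires, +4 burnt)
Step 5: cell (3,0)='.' (+0 fires, +1 burnt)
  fire out at step 5

3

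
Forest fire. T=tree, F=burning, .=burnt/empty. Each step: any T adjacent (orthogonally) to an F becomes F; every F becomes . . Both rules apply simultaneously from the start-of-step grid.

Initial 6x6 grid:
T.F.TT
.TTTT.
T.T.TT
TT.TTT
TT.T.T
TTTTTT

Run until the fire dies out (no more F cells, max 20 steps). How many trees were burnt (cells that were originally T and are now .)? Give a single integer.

Step 1: +1 fires, +1 burnt (F count now 1)
Step 2: +3 fires, +1 burnt (F count now 3)
Step 3: +1 fires, +3 burnt (F count now 1)
Step 4: +2 fires, +1 burnt (F count now 2)
Step 5: +3 fires, +2 burnt (F count now 3)
Step 6: +2 fires, +3 burnt (F count now 2)
Step 7: +2 fires, +2 burnt (F count now 2)
Step 8: +2 fires, +2 burnt (F count now 2)
Step 9: +2 fires, +2 burnt (F count now 2)
Step 10: +1 fires, +2 burnt (F count now 1)
Step 11: +2 fires, +1 burnt (F count now 2)
Step 12: +2 fires, +2 burnt (F count now 2)
Step 13: +1 fires, +2 burnt (F count now 1)
Step 14: +1 fires, +1 burnt (F count now 1)
Step 15: +0 fires, +1 burnt (F count now 0)
Fire out after step 15
Initially T: 26, now '.': 35
Total burnt (originally-T cells now '.'): 25

Answer: 25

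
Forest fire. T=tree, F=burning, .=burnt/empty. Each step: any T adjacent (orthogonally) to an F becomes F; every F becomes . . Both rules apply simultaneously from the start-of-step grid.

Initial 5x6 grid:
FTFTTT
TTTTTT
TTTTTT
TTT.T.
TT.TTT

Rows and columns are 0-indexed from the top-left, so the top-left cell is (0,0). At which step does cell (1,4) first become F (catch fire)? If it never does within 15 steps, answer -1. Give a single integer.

Step 1: cell (1,4)='T' (+4 fires, +2 burnt)
Step 2: cell (1,4)='T' (+5 fires, +4 burnt)
Step 3: cell (1,4)='F' (+6 fires, +5 burnt)
  -> target ignites at step 3
Step 4: cell (1,4)='.' (+4 fires, +6 burnt)
Step 5: cell (1,4)='.' (+3 fires, +4 burnt)
Step 6: cell (1,4)='.' (+1 fires, +3 burnt)
Step 7: cell (1,4)='.' (+2 fires, +1 burnt)
Step 8: cell (1,4)='.' (+0 fires, +2 burnt)
  fire out at step 8

3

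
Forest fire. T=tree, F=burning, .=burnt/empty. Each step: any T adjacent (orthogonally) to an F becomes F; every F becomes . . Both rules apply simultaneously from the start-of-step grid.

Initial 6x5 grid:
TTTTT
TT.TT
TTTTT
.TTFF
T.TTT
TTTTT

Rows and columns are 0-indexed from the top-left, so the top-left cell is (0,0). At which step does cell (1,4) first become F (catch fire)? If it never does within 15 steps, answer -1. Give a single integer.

Step 1: cell (1,4)='T' (+5 fires, +2 burnt)
Step 2: cell (1,4)='F' (+7 fires, +5 burnt)
  -> target ignites at step 2
Step 3: cell (1,4)='.' (+4 fires, +7 burnt)
Step 4: cell (1,4)='.' (+4 fires, +4 burnt)
Step 5: cell (1,4)='.' (+3 fires, +4 burnt)
Step 6: cell (1,4)='.' (+2 fires, +3 burnt)
Step 7: cell (1,4)='.' (+0 fires, +2 burnt)
  fire out at step 7

2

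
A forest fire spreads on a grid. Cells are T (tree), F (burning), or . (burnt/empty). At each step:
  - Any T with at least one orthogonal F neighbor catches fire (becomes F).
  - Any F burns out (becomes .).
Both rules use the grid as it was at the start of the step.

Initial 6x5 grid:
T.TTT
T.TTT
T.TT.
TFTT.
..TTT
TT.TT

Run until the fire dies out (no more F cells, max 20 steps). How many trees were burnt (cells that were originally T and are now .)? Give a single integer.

Step 1: +2 fires, +1 burnt (F count now 2)
Step 2: +4 fires, +2 burnt (F count now 4)
Step 3: +4 fires, +4 burnt (F count now 4)
Step 4: +5 fires, +4 burnt (F count now 5)
Step 5: +3 fires, +5 burnt (F count now 3)
Step 6: +1 fires, +3 burnt (F count now 1)
Step 7: +0 fires, +1 burnt (F count now 0)
Fire out after step 7
Initially T: 21, now '.': 28
Total burnt (originally-T cells now '.'): 19

Answer: 19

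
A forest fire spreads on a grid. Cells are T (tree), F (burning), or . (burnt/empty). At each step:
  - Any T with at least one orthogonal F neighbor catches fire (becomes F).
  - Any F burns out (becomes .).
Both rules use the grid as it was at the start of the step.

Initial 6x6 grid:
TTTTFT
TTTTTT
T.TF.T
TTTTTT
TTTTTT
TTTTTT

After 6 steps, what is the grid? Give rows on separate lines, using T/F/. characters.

Step 1: 6 trees catch fire, 2 burn out
  TTTF.F
  TTTFFT
  T.F..T
  TTTFTT
  TTTTTT
  TTTTTT
Step 2: 6 trees catch fire, 6 burn out
  TTF...
  TTF..F
  T....T
  TTF.FT
  TTTFTT
  TTTTTT
Step 3: 8 trees catch fire, 6 burn out
  TF....
  TF....
  T....F
  TF...F
  TTF.FT
  TTTFTT
Step 4: 7 trees catch fire, 8 burn out
  F.....
  F.....
  T.....
  F.....
  TF...F
  TTF.FT
Step 5: 4 trees catch fire, 7 burn out
  ......
  ......
  F.....
  ......
  F.....
  TF...F
Step 6: 1 trees catch fire, 4 burn out
  ......
  ......
  ......
  ......
  ......
  F.....

......
......
......
......
......
F.....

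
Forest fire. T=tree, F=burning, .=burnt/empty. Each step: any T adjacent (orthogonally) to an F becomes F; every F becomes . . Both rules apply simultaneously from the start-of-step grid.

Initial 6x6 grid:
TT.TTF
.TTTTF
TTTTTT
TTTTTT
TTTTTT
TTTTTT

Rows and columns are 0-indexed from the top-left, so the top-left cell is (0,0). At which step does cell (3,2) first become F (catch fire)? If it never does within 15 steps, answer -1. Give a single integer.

Step 1: cell (3,2)='T' (+3 fires, +2 burnt)
Step 2: cell (3,2)='T' (+4 fires, +3 burnt)
Step 3: cell (3,2)='T' (+4 fires, +4 burnt)
Step 4: cell (3,2)='T' (+5 fires, +4 burnt)
Step 5: cell (3,2)='F' (+5 fires, +5 burnt)
  -> target ignites at step 5
Step 6: cell (3,2)='.' (+5 fires, +5 burnt)
Step 7: cell (3,2)='.' (+3 fires, +5 burnt)
Step 8: cell (3,2)='.' (+2 fires, +3 burnt)
Step 9: cell (3,2)='.' (+1 fires, +2 burnt)
Step 10: cell (3,2)='.' (+0 fires, +1 burnt)
  fire out at step 10

5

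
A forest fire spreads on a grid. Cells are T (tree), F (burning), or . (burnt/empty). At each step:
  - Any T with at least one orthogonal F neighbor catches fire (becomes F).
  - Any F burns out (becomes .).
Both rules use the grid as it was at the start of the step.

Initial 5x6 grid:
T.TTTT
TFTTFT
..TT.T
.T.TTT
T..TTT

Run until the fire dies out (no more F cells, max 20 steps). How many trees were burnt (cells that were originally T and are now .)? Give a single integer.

Answer: 18

Derivation:
Step 1: +5 fires, +2 burnt (F count now 5)
Step 2: +7 fires, +5 burnt (F count now 7)
Step 3: +2 fires, +7 burnt (F count now 2)
Step 4: +3 fires, +2 burnt (F count now 3)
Step 5: +1 fires, +3 burnt (F count now 1)
Step 6: +0 fires, +1 burnt (F count now 0)
Fire out after step 6
Initially T: 20, now '.': 28
Total burnt (originally-T cells now '.'): 18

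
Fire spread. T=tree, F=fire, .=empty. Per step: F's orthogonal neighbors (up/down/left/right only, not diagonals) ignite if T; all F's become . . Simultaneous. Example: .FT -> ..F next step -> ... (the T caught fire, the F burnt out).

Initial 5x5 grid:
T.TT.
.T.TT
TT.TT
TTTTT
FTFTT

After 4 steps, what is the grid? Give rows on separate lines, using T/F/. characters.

Step 1: 4 trees catch fire, 2 burn out
  T.TT.
  .T.TT
  TT.TT
  FTFTT
  .F.FT
Step 2: 4 trees catch fire, 4 burn out
  T.TT.
  .T.TT
  FT.TT
  .F.FT
  ....F
Step 3: 3 trees catch fire, 4 burn out
  T.TT.
  .T.TT
  .F.FT
  ....F
  .....
Step 4: 3 trees catch fire, 3 burn out
  T.TT.
  .F.FT
  ....F
  .....
  .....

T.TT.
.F.FT
....F
.....
.....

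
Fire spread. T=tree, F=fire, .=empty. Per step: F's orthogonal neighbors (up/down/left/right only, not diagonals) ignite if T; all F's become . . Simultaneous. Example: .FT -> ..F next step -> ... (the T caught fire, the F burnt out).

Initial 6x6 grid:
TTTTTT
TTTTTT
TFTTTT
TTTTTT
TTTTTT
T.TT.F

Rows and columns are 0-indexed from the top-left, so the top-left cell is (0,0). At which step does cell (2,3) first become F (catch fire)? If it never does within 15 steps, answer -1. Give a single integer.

Step 1: cell (2,3)='T' (+5 fires, +2 burnt)
Step 2: cell (2,3)='F' (+9 fires, +5 burnt)
  -> target ignites at step 2
Step 3: cell (2,3)='.' (+10 fires, +9 burnt)
Step 4: cell (2,3)='.' (+6 fires, +10 burnt)
Step 5: cell (2,3)='.' (+2 fires, +6 burnt)
Step 6: cell (2,3)='.' (+0 fires, +2 burnt)
  fire out at step 6

2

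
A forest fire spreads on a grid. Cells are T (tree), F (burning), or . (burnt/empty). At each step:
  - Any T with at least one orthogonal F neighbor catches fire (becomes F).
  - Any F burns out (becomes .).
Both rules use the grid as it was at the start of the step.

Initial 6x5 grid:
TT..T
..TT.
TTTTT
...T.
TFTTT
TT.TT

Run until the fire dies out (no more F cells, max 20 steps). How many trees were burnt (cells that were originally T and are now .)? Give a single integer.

Step 1: +3 fires, +1 burnt (F count now 3)
Step 2: +2 fires, +3 burnt (F count now 2)
Step 3: +3 fires, +2 burnt (F count now 3)
Step 4: +2 fires, +3 burnt (F count now 2)
Step 5: +3 fires, +2 burnt (F count now 3)
Step 6: +2 fires, +3 burnt (F count now 2)
Step 7: +1 fires, +2 burnt (F count now 1)
Step 8: +0 fires, +1 burnt (F count now 0)
Fire out after step 8
Initially T: 19, now '.': 27
Total burnt (originally-T cells now '.'): 16

Answer: 16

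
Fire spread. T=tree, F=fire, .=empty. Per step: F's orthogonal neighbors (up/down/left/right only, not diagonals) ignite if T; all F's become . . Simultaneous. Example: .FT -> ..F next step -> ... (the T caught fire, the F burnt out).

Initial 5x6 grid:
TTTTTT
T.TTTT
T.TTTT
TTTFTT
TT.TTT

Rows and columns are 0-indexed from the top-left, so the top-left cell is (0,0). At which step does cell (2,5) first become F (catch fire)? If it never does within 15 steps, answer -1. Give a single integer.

Step 1: cell (2,5)='T' (+4 fires, +1 burnt)
Step 2: cell (2,5)='T' (+6 fires, +4 burnt)
Step 3: cell (2,5)='F' (+7 fires, +6 burnt)
  -> target ignites at step 3
Step 4: cell (2,5)='.' (+5 fires, +7 burnt)
Step 5: cell (2,5)='.' (+3 fires, +5 burnt)
Step 6: cell (2,5)='.' (+1 fires, +3 burnt)
Step 7: cell (2,5)='.' (+0 fires, +1 burnt)
  fire out at step 7

3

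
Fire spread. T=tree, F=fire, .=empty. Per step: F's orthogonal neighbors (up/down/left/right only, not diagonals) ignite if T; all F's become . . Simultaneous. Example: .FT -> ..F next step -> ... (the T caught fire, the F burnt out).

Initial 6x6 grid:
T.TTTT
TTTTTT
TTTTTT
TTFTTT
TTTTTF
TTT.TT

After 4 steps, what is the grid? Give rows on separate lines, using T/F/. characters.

Step 1: 7 trees catch fire, 2 burn out
  T.TTTT
  TTTTTT
  TTFTTT
  TF.FTF
  TTFTF.
  TTT.TF
Step 2: 10 trees catch fire, 7 burn out
  T.TTTT
  TTFTTT
  TF.FTF
  F...F.
  TF.F..
  TTF.F.
Step 3: 8 trees catch fire, 10 burn out
  T.FTTT
  TF.FTF
  F...F.
  ......
  F.....
  TF....
Step 4: 5 trees catch fire, 8 burn out
  T..FTF
  F...F.
  ......
  ......
  ......
  F.....

T..FTF
F...F.
......
......
......
F.....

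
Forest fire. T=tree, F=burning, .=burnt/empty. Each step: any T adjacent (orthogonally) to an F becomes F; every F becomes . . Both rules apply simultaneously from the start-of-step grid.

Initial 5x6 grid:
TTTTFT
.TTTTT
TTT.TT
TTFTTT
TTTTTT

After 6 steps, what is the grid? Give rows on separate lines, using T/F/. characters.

Step 1: 7 trees catch fire, 2 burn out
  TTTF.F
  .TTTFT
  TTF.TT
  TF.FTT
  TTFTTT
Step 2: 10 trees catch fire, 7 burn out
  TTF...
  .TFF.F
  TF..FT
  F...FT
  TF.FTT
Step 3: 7 trees catch fire, 10 burn out
  TF....
  .F....
  F....F
  .....F
  F...FT
Step 4: 2 trees catch fire, 7 burn out
  F.....
  ......
  ......
  ......
  .....F
Step 5: 0 trees catch fire, 2 burn out
  ......
  ......
  ......
  ......
  ......
Step 6: 0 trees catch fire, 0 burn out
  ......
  ......
  ......
  ......
  ......

......
......
......
......
......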